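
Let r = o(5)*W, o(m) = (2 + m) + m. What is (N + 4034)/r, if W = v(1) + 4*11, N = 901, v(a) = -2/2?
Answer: 1645/172 ≈ 9.5639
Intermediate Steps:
v(a) = -1 (v(a) = -2*1/2 = -1)
o(m) = 2 + 2*m
W = 43 (W = -1 + 4*11 = -1 + 44 = 43)
r = 516 (r = (2 + 2*5)*43 = (2 + 10)*43 = 12*43 = 516)
(N + 4034)/r = (901 + 4034)/516 = 4935*(1/516) = 1645/172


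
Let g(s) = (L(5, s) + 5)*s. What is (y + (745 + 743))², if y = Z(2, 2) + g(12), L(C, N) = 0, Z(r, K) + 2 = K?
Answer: 2396304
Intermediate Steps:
Z(r, K) = -2 + K
g(s) = 5*s (g(s) = (0 + 5)*s = 5*s)
y = 60 (y = (-2 + 2) + 5*12 = 0 + 60 = 60)
(y + (745 + 743))² = (60 + (745 + 743))² = (60 + 1488)² = 1548² = 2396304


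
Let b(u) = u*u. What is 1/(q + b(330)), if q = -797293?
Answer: -1/688393 ≈ -1.4527e-6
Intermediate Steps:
b(u) = u**2
1/(q + b(330)) = 1/(-797293 + 330**2) = 1/(-797293 + 108900) = 1/(-688393) = -1/688393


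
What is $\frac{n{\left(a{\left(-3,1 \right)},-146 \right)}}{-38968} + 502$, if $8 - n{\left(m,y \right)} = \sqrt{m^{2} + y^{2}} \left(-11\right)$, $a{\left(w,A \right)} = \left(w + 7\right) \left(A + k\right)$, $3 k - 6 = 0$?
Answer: $\frac{2445241}{4871} - \frac{11 \sqrt{5365}}{19484} \approx 501.96$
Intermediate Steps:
$k = 2$ ($k = 2 + \frac{1}{3} \cdot 0 = 2 + 0 = 2$)
$a{\left(w,A \right)} = \left(2 + A\right) \left(7 + w\right)$ ($a{\left(w,A \right)} = \left(w + 7\right) \left(A + 2\right) = \left(7 + w\right) \left(2 + A\right) = \left(2 + A\right) \left(7 + w\right)$)
$n{\left(m,y \right)} = 8 + 11 \sqrt{m^{2} + y^{2}}$ ($n{\left(m,y \right)} = 8 - \sqrt{m^{2} + y^{2}} \left(-11\right) = 8 - - 11 \sqrt{m^{2} + y^{2}} = 8 + 11 \sqrt{m^{2} + y^{2}}$)
$\frac{n{\left(a{\left(-3,1 \right)},-146 \right)}}{-38968} + 502 = \frac{8 + 11 \sqrt{\left(14 + 2 \left(-3\right) + 7 \cdot 1 + 1 \left(-3\right)\right)^{2} + \left(-146\right)^{2}}}{-38968} + 502 = \left(8 + 11 \sqrt{\left(14 - 6 + 7 - 3\right)^{2} + 21316}\right) \left(- \frac{1}{38968}\right) + 502 = \left(8 + 11 \sqrt{12^{2} + 21316}\right) \left(- \frac{1}{38968}\right) + 502 = \left(8 + 11 \sqrt{144 + 21316}\right) \left(- \frac{1}{38968}\right) + 502 = \left(8 + 11 \sqrt{21460}\right) \left(- \frac{1}{38968}\right) + 502 = \left(8 + 11 \cdot 2 \sqrt{5365}\right) \left(- \frac{1}{38968}\right) + 502 = \left(8 + 22 \sqrt{5365}\right) \left(- \frac{1}{38968}\right) + 502 = \left(- \frac{1}{4871} - \frac{11 \sqrt{5365}}{19484}\right) + 502 = \frac{2445241}{4871} - \frac{11 \sqrt{5365}}{19484}$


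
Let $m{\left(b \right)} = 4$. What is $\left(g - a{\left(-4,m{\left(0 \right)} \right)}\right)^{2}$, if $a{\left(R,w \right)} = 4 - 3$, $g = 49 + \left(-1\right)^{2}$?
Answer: $2401$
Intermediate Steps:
$g = 50$ ($g = 49 + 1 = 50$)
$a{\left(R,w \right)} = 1$ ($a{\left(R,w \right)} = 4 - 3 = 1$)
$\left(g - a{\left(-4,m{\left(0 \right)} \right)}\right)^{2} = \left(50 - 1\right)^{2} = 49^{2} = 2401$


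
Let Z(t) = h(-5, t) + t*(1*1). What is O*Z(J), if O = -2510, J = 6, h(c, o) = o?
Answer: -30120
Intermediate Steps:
Z(t) = 2*t (Z(t) = t + t*(1*1) = t + t*1 = t + t = 2*t)
O*Z(J) = -5020*6 = -2510*12 = -30120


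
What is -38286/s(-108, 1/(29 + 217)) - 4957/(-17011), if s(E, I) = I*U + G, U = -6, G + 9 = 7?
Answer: 26703020417/1411913 ≈ 18913.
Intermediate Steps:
G = -2 (G = -9 + 7 = -2)
s(E, I) = -2 - 6*I (s(E, I) = I*(-6) - 2 = -6*I - 2 = -2 - 6*I)
-38286/s(-108, 1/(29 + 217)) - 4957/(-17011) = -38286/(-2 - 6/(29 + 217)) - 4957/(-17011) = -38286/(-2 - 6/246) - 4957*(-1/17011) = -38286/(-2 - 6*1/246) + 4957/17011 = -38286/(-2 - 1/41) + 4957/17011 = -38286/(-83/41) + 4957/17011 = -38286*(-41/83) + 4957/17011 = 1569726/83 + 4957/17011 = 26703020417/1411913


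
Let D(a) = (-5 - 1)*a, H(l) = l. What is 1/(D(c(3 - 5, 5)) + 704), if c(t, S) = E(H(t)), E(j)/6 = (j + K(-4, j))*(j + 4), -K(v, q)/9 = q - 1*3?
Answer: -1/2392 ≈ -0.00041806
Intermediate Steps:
K(v, q) = 27 - 9*q (K(v, q) = -9*(q - 1*3) = -9*(q - 3) = -9*(-3 + q) = 27 - 9*q)
E(j) = 6*(4 + j)*(27 - 8*j) (E(j) = 6*((j + (27 - 9*j))*(j + 4)) = 6*((27 - 8*j)*(4 + j)) = 6*((4 + j)*(27 - 8*j)) = 6*(4 + j)*(27 - 8*j))
c(t, S) = 648 - 48*t² - 30*t
D(a) = -6*a
1/(D(c(3 - 5, 5)) + 704) = 1/(-6*(648 - 48*(3 - 5)² - 30*(3 - 5)) + 704) = 1/(-6*(648 - 48*(-2)² - 30*(-2)) + 704) = 1/(-6*(648 - 48*4 + 60) + 704) = 1/(-6*(648 - 192 + 60) + 704) = 1/(-6*516 + 704) = 1/(-3096 + 704) = 1/(-2392) = -1/2392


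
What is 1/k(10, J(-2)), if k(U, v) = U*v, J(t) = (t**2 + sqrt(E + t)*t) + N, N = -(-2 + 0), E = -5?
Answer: 3/320 + I*sqrt(7)/320 ≈ 0.009375 + 0.008268*I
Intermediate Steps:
N = 2 (N = -1*(-2) = 2)
J(t) = 2 + t**2 + t*sqrt(-5 + t) (J(t) = (t**2 + sqrt(-5 + t)*t) + 2 = (t**2 + t*sqrt(-5 + t)) + 2 = 2 + t**2 + t*sqrt(-5 + t))
1/k(10, J(-2)) = 1/(10*(2 + (-2)**2 - 2*sqrt(-5 - 2))) = 1/(10*(2 + 4 - 2*I*sqrt(7))) = 1/(10*(6 - 2*I*sqrt(7))) = 1/(60 - 20*I*sqrt(7))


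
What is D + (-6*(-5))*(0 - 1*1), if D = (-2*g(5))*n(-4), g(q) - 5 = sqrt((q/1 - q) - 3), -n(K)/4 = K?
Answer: -190 - 32*I*sqrt(3) ≈ -190.0 - 55.426*I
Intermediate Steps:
n(K) = -4*K
g(q) = 5 + I*sqrt(3) (g(q) = 5 + sqrt((q/1 - q) - 3) = 5 + sqrt((q*1 - q) - 3) = 5 + sqrt((q - q) - 3) = 5 + sqrt(0 - 3) = 5 + sqrt(-3) = 5 + I*sqrt(3))
D = -160 - 32*I*sqrt(3) (D = (-2*(5 + I*sqrt(3)))*(-4*(-4)) = (-10 - 2*I*sqrt(3))*16 = -160 - 32*I*sqrt(3) ≈ -160.0 - 55.426*I)
D + (-6*(-5))*(0 - 1*1) = (-160 - 32*I*sqrt(3)) + (-6*(-5))*(0 - 1*1) = (-160 - 32*I*sqrt(3)) + 30*(0 - 1) = (-160 - 32*I*sqrt(3)) + 30*(-1) = (-160 - 32*I*sqrt(3)) - 30 = -190 - 32*I*sqrt(3)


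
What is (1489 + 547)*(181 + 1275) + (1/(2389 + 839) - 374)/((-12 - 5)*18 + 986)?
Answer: 6507010489369/2195040 ≈ 2.9644e+6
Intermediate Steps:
(1489 + 547)*(181 + 1275) + (1/(2389 + 839) - 374)/((-12 - 5)*18 + 986) = 2036*1456 + (1/3228 - 374)/(-17*18 + 986) = 2964416 + (1/3228 - 374)/(-306 + 986) = 2964416 - 1207271/3228/680 = 2964416 - 1207271/3228*1/680 = 2964416 - 1207271/2195040 = 6507010489369/2195040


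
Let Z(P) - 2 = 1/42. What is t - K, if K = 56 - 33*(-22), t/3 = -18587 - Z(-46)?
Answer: -791687/14 ≈ -56549.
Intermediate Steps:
Z(P) = 85/42 (Z(P) = 2 + 1/42 = 85/42)
t = -780739/14 (t = 3*(-18587 - 1*85/42) = 3*(-18587 - 85/42) = 3*(-780739/42) = -780739/14 ≈ -55767.)
K = 782 (K = 56 + 726 = 782)
t - K = -780739/14 - 1*782 = -780739/14 - 782 = -791687/14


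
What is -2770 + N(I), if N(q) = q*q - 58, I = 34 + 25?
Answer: 653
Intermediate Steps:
I = 59
N(q) = -58 + q² (N(q) = q² - 58 = -58 + q²)
-2770 + N(I) = -2770 + (-58 + 59²) = -2770 + (-58 + 3481) = -2770 + 3423 = 653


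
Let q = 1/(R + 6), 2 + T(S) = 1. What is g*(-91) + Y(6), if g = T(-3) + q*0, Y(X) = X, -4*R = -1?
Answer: 97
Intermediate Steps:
R = ¼ (R = -¼*(-1) = ¼ ≈ 0.25000)
T(S) = -1 (T(S) = -2 + 1 = -1)
q = 4/25 (q = 1/(¼ + 6) = 1/(25/4) = 4/25 ≈ 0.16000)
g = -1 (g = -1 + (4/25)*0 = -1 + 0 = -1)
g*(-91) + Y(6) = -1*(-91) + 6 = 91 + 6 = 97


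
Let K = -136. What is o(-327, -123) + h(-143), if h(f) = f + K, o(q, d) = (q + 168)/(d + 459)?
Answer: -31301/112 ≈ -279.47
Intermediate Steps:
o(q, d) = (168 + q)/(459 + d)
h(f) = -136 + f (h(f) = f - 136 = -136 + f)
o(-327, -123) + h(-143) = (168 - 327)/(459 - 123) + (-136 - 143) = -159/336 - 279 = (1/336)*(-159) - 279 = -53/112 - 279 = -31301/112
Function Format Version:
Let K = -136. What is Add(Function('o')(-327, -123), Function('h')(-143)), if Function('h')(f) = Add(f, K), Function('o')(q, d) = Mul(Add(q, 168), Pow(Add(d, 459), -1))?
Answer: Rational(-31301, 112) ≈ -279.47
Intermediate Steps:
Function('o')(q, d) = Mul(Pow(Add(459, d), -1), Add(168, q)) (Function('o')(q, d) = Mul(Add(168, q), Pow(Add(459, d), -1)) = Mul(Pow(Add(459, d), -1), Add(168, q)))
Function('h')(f) = Add(-136, f) (Function('h')(f) = Add(f, -136) = Add(-136, f))
Add(Function('o')(-327, -123), Function('h')(-143)) = Add(Mul(Pow(Add(459, -123), -1), Add(168, -327)), Add(-136, -143)) = Add(Mul(Pow(336, -1), -159), -279) = Add(Mul(Rational(1, 336), -159), -279) = Add(Rational(-53, 112), -279) = Rational(-31301, 112)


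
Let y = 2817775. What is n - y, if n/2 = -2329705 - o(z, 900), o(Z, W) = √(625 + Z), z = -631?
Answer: -7477185 - 2*I*√6 ≈ -7.4772e+6 - 4.899*I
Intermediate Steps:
n = -4659410 - 2*I*√6 (n = 2*(-2329705 - √(625 - 631)) = 2*(-2329705 - √(-6)) = 2*(-2329705 - I*√6) = -4659410 - 2*I*√6 ≈ -4.6594e+6 - 4.899*I)
n - y = (-4659410 - 2*I*√6) - 1*2817775 = (-4659410 - 2*I*√6) - 2817775 = -7477185 - 2*I*√6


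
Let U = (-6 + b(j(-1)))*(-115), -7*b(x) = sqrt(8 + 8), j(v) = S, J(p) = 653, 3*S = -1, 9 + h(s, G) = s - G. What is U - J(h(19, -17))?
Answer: 719/7 ≈ 102.71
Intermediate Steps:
h(s, G) = -9 + s - G (h(s, G) = -9 + (s - G) = -9 + s - G)
S = -1/3 (S = (1/3)*(-1) = -1/3 ≈ -0.33333)
j(v) = -1/3
b(x) = -4/7 (b(x) = -sqrt(8 + 8)/7 = -sqrt(16)/7 = -1/7*4 = -4/7)
U = 5290/7 (U = (-6 - 4/7)*(-115) = -46/7*(-115) = 5290/7 ≈ 755.71)
U - J(h(19, -17)) = 5290/7 - 1*653 = 5290/7 - 653 = 719/7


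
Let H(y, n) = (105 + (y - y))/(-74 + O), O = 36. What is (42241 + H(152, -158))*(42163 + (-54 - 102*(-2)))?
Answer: 3574453031/2 ≈ 1.7872e+9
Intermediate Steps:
H(y, n) = -105/38 (H(y, n) = (105 + (y - y))/(-74 + 36) = (105 + 0)/(-38) = 105*(-1/38) = -105/38)
(42241 + H(152, -158))*(42163 + (-54 - 102*(-2))) = (42241 - 105/38)*(42163 + (-54 - 102*(-2))) = 1605053*(42163 + (-54 + 204))/38 = 1605053*(42163 + 150)/38 = (1605053/38)*42313 = 3574453031/2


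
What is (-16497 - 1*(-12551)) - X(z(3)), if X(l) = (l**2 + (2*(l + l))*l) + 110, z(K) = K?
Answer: -4101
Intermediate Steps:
X(l) = 110 + 5*l**2 (X(l) = (l**2 + (2*(2*l))*l) + 110 = (l**2 + (4*l)*l) + 110 = (l**2 + 4*l**2) + 110 = 5*l**2 + 110 = 110 + 5*l**2)
(-16497 - 1*(-12551)) - X(z(3)) = (-16497 - 1*(-12551)) - (110 + 5*3**2) = (-16497 + 12551) - (110 + 5*9) = -3946 - (110 + 45) = -3946 - 1*155 = -3946 - 155 = -4101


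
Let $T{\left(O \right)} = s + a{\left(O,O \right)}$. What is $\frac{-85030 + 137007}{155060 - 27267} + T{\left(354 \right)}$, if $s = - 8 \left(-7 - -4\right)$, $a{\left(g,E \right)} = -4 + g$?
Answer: $\frac{47846559}{127793} \approx 374.41$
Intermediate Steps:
$s = 24$ ($s = - 8 \left(-7 + 4\right) = \left(-8\right) \left(-3\right) = 24$)
$T{\left(O \right)} = 20 + O$ ($T{\left(O \right)} = 24 + \left(-4 + O\right) = 20 + O$)
$\frac{-85030 + 137007}{155060 - 27267} + T{\left(354 \right)} = \frac{-85030 + 137007}{155060 - 27267} + \left(20 + 354\right) = \frac{51977}{127793} + 374 = \frac{47846559}{127793}$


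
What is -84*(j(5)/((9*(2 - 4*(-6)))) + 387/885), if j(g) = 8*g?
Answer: -587804/11505 ≈ -51.091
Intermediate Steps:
-84*(j(5)/((9*(2 - 4*(-6)))) + 387/885) = -84*((8*5)/((9*(2 - 4*(-6)))) + 387/885) = -84*(40/((9*(2 + 24))) + 387*(1/885)) = -84*(40/((9*26)) + 129/295) = -84*(40/234 + 129/295) = -84*(40*(1/234) + 129/295) = -84*(20/117 + 129/295) = -84*20993/34515 = -587804/11505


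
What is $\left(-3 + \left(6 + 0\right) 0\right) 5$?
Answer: $-15$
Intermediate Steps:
$\left(-3 + \left(6 + 0\right) 0\right) 5 = \left(-3 + 6 \cdot 0\right) 5 = \left(-3 + 0\right) 5 = \left(-3\right) 5 = -15$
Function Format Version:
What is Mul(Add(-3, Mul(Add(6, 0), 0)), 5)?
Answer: -15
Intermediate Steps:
Mul(Add(-3, Mul(Add(6, 0), 0)), 5) = Mul(Add(-3, Mul(6, 0)), 5) = Mul(Add(-3, 0), 5) = Mul(-3, 5) = -15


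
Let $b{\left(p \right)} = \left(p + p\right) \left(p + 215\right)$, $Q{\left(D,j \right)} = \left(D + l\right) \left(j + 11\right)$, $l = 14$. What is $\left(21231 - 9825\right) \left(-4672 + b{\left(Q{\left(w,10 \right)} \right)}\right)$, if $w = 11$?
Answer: $8809173168$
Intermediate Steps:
$Q{\left(D,j \right)} = \left(11 + j\right) \left(14 + D\right)$ ($Q{\left(D,j \right)} = \left(D + 14\right) \left(j + 11\right) = \left(14 + D\right) \left(11 + j\right) = \left(11 + j\right) \left(14 + D\right)$)
$b{\left(p \right)} = 2 p \left(215 + p\right)$
$\left(21231 - 9825\right) \left(-4672 + b{\left(Q{\left(w,10 \right)} \right)}\right) = \left(21231 - 9825\right) \left(-4672 + 2 \left(154 + 11 \cdot 11 + 14 \cdot 10 + 11 \cdot 10\right) \left(215 + \left(154 + 11 \cdot 11 + 14 \cdot 10 + 11 \cdot 10\right)\right)\right) = 11406 \left(-4672 + 2 \left(154 + 121 + 140 + 110\right) \left(215 + \left(154 + 121 + 140 + 110\right)\right)\right) = 11406 \left(-4672 + 2 \cdot 525 \left(215 + 525\right)\right) = 11406 \left(-4672 + 2 \cdot 525 \cdot 740\right) = 11406 \left(-4672 + 777000\right) = 11406 \cdot 772328 = 8809173168$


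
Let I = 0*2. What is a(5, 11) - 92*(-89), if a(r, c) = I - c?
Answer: 8177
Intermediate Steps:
I = 0
a(r, c) = -c (a(r, c) = 0 - c = -c)
a(5, 11) - 92*(-89) = -1*11 - 92*(-89) = -11 + 8188 = 8177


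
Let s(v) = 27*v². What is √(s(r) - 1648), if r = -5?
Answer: I*√973 ≈ 31.193*I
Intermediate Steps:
√(s(r) - 1648) = √(27*(-5)² - 1648) = √(27*25 - 1648) = √(675 - 1648) = √(-973) = I*√973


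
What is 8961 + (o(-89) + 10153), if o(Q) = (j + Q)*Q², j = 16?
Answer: -559119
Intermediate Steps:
o(Q) = Q²*(16 + Q) (o(Q) = (16 + Q)*Q² = Q²*(16 + Q))
8961 + (o(-89) + 10153) = 8961 + ((-89)²*(16 - 89) + 10153) = 8961 + (7921*(-73) + 10153) = 8961 + (-578233 + 10153) = 8961 - 568080 = -559119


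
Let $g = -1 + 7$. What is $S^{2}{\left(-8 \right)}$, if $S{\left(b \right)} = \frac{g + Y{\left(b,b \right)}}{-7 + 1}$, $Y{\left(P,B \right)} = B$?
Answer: $\frac{1}{9} \approx 0.11111$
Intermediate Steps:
$g = 6$
$S{\left(b \right)} = -1 - \frac{b}{6}$ ($S{\left(b \right)} = \frac{6 + b}{-7 + 1} = \frac{6 + b}{-6} = \left(6 + b\right) \left(- \frac{1}{6}\right) = -1 - \frac{b}{6}$)
$S^{2}{\left(-8 \right)} = \left(-1 - - \frac{4}{3}\right)^{2} = \left(-1 + \frac{4}{3}\right)^{2} = \left(\frac{1}{3}\right)^{2} = \frac{1}{9}$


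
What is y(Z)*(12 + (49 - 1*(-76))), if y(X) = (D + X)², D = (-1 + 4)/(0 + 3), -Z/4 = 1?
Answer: 1233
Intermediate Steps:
Z = -4 (Z = -4*1 = -4)
D = 1 (D = 3/3 = 3*(⅓) = 1)
y(X) = (1 + X)²
y(Z)*(12 + (49 - 1*(-76))) = (1 - 4)²*(12 + (49 - 1*(-76))) = (-3)²*(12 + (49 + 76)) = 9*(12 + 125) = 9*137 = 1233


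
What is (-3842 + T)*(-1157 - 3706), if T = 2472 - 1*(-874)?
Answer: 2412048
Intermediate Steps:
T = 3346 (T = 2472 + 874 = 3346)
(-3842 + T)*(-1157 - 3706) = (-3842 + 3346)*(-1157 - 3706) = -496*(-4863) = 2412048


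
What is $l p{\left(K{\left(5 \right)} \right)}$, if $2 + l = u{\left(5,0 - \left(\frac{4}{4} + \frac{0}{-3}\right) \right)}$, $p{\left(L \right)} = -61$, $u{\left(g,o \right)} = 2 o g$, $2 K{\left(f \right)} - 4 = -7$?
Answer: $732$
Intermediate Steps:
$K{\left(f \right)} = - \frac{3}{2}$ ($K{\left(f \right)} = 2 + \frac{1}{2} \left(-7\right) = 2 - \frac{7}{2} = - \frac{3}{2}$)
$u{\left(g,o \right)} = 2 g o$
$l = -12$ ($l = -2 + 2 \cdot 5 \left(0 - \left(\frac{4}{4} + \frac{0}{-3}\right)\right) = -2 + 2 \cdot 5 \left(0 - \left(4 \cdot \frac{1}{4} + 0 \left(- \frac{1}{3}\right)\right)\right) = -2 + 2 \cdot 5 \left(0 - \left(1 + 0\right)\right) = -2 + 2 \cdot 5 \left(0 - 1\right) = -2 + 2 \cdot 5 \left(-1\right) = -2 - 10 = -12$)
$l p{\left(K{\left(5 \right)} \right)} = \left(-12\right) \left(-61\right) = 732$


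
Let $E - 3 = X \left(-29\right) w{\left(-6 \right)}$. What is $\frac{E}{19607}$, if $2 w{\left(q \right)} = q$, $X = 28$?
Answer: $\frac{2439}{19607} \approx 0.12439$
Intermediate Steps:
$w{\left(q \right)} = \frac{q}{2}$
$E = 2439$ ($E = 3 + 28 \left(-29\right) \frac{1}{2} \left(-6\right) = 3 - -2436 = 3 + 2436 = 2439$)
$\frac{E}{19607} = \frac{2439}{19607}$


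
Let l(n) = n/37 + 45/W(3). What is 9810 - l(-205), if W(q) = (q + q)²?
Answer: 1452515/148 ≈ 9814.3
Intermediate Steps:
W(q) = 4*q² (W(q) = (2*q)² = 4*q²)
l(n) = 5/4 + n/37 (l(n) = n/37 + 45/((4*3²)) = n*(1/37) + 45/((4*9)) = n/37 + 45/36 = n/37 + 45*(1/36) = n/37 + 5/4 = 5/4 + n/37)
9810 - l(-205) = 9810 - (5/4 + (1/37)*(-205)) = 9810 - (5/4 - 205/37) = 9810 - 1*(-635/148) = 9810 + 635/148 = 1452515/148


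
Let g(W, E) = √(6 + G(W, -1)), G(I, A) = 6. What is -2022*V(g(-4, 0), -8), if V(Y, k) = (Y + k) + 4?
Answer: 8088 - 4044*√3 ≈ 1083.6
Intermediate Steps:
g(W, E) = 2*√3 (g(W, E) = √(6 + 6) = √12 = 2*√3)
V(Y, k) = 4 + Y + k
-2022*V(g(-4, 0), -8) = -2022*(4 + 2*√3 - 8) = -2022*(-4 + 2*√3) = 8088 - 4044*√3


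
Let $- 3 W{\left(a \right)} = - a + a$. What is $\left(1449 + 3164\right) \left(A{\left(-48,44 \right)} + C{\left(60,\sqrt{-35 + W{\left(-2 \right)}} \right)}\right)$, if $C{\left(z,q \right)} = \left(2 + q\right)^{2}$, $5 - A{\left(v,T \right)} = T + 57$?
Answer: $-585851 + 18452 i \sqrt{35} \approx -5.8585 \cdot 10^{5} + 1.0916 \cdot 10^{5} i$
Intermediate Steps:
$A{\left(v,T \right)} = -52 - T$ ($A{\left(v,T \right)} = 5 - \left(T + 57\right) = 5 - \left(57 + T\right) = -52 - T$)
$W{\left(a \right)} = 0$ ($W{\left(a \right)} = - \frac{- a + a}{3} = \left(- \frac{1}{3}\right) 0 = 0$)
$\left(1449 + 3164\right) \left(A{\left(-48,44 \right)} + C{\left(60,\sqrt{-35 + W{\left(-2 \right)}} \right)}\right) = \left(1449 + 3164\right) \left(\left(-52 - 44\right) + \left(2 + \sqrt{-35 + 0}\right)^{2}\right) = 4613 \left(\left(-52 - 44\right) + \left(2 + \sqrt{-35}\right)^{2}\right) = 4613 \left(-96 + \left(2 + i \sqrt{35}\right)^{2}\right) = -442848 + 4613 \left(2 + i \sqrt{35}\right)^{2}$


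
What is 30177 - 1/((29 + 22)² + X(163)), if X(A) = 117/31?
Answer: 2436732365/80748 ≈ 30177.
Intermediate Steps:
X(A) = 117/31 (X(A) = 117*(1/31) = 117/31)
30177 - 1/((29 + 22)² + X(163)) = 30177 - 1/((29 + 22)² + 117/31) = 30177 - 1/(51² + 117/31) = 30177 - 1/(2601 + 117/31) = 30177 - 1/80748/31 = 30177 - 1*31/80748 = 30177 - 31/80748 = 2436732365/80748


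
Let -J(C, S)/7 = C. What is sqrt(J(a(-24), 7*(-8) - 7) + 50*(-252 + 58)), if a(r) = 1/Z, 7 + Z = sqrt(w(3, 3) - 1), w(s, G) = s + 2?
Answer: I*sqrt(242465)/5 ≈ 98.481*I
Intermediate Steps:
w(s, G) = 2 + s
Z = -5 (Z = -7 + sqrt((2 + 3) - 1) = -7 + sqrt(5 - 1) = -7 + sqrt(4) = -7 + 2 = -5)
a(r) = -1/5 (a(r) = 1/(-5) = -1/5)
J(C, S) = -7*C
sqrt(J(a(-24), 7*(-8) - 7) + 50*(-252 + 58)) = sqrt(-7*(-1/5) + 50*(-252 + 58)) = sqrt(7/5 + 50*(-194)) = sqrt(7/5 - 9700) = sqrt(-48493/5) = I*sqrt(242465)/5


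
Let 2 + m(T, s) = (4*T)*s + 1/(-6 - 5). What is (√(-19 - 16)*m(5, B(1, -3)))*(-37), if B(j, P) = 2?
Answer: -15429*I*√35/11 ≈ -8298.1*I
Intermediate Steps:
m(T, s) = -23/11 + 4*T*s (m(T, s) = -2 + ((4*T)*s + 1/(-6 - 5)) = -2 + (4*T*s + 1/(-11)) = -2 + (4*T*s - 1/11) = -2 + (-1/11 + 4*T*s) = -23/11 + 4*T*s)
(√(-19 - 16)*m(5, B(1, -3)))*(-37) = (√(-19 - 16)*(-23/11 + 4*5*2))*(-37) = (√(-35)*(-23/11 + 40))*(-37) = ((I*√35)*(417/11))*(-37) = (417*I*√35/11)*(-37) = -15429*I*√35/11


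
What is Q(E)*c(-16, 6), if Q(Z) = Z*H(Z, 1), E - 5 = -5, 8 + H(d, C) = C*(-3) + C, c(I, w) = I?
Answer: 0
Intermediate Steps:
H(d, C) = -8 - 2*C (H(d, C) = -8 + (C*(-3) + C) = -8 + (-3*C + C) = -8 - 2*C)
E = 0 (E = 5 - 5 = 0)
Q(Z) = -10*Z (Q(Z) = Z*(-8 - 2*1) = Z*(-8 - 2) = Z*(-10) = -10*Z)
Q(E)*c(-16, 6) = -10*0*(-16) = 0*(-16) = 0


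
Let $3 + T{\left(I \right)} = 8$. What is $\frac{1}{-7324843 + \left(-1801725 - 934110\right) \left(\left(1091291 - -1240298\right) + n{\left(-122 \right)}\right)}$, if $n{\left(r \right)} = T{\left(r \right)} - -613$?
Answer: $- \frac{1}{6380540862688} \approx -1.5673 \cdot 10^{-13}$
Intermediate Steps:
$T{\left(I \right)} = 5$ ($T{\left(I \right)} = -3 + 8 = 5$)
$n{\left(r \right)} = 618$ ($n{\left(r \right)} = 5 - -613 = 5 + 613 = 618$)
$\frac{1}{-7324843 + \left(-1801725 - 934110\right) \left(\left(1091291 - -1240298\right) + n{\left(-122 \right)}\right)} = \frac{1}{-7324843 + \left(-1801725 - 934110\right) \left(\left(1091291 - -1240298\right) + 618\right)} = \frac{1}{-7324843 - 2735835 \left(\left(1091291 + 1240298\right) + 618\right)} = \frac{1}{-7324843 - 2735835 \left(2331589 + 618\right)} = \frac{1}{-7324843 - 6380533537845} = \frac{1}{-6380540862688} = - \frac{1}{6380540862688}$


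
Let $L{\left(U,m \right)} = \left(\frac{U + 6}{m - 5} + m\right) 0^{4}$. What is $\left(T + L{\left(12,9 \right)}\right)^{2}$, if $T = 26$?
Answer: $676$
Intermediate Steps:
$L{\left(U,m \right)} = 0$ ($L{\left(U,m \right)} = \left(\frac{6 + U}{-5 + m} + m\right) 0 = \left(m + \frac{6 + U}{-5 + m}\right) 0 = 0$)
$\left(T + L{\left(12,9 \right)}\right)^{2} = \left(26 + 0\right)^{2} = 26^{2} = 676$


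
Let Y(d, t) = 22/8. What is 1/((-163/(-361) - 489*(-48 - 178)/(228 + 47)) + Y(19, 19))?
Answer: 397100/160853541 ≈ 0.0024687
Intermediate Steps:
Y(d, t) = 11/4 (Y(d, t) = 22*(⅛) = 11/4)
1/((-163/(-361) - 489*(-48 - 178)/(228 + 47)) + Y(19, 19)) = 1/((-163/(-361) - 489*(-48 - 178)/(228 + 47)) + 11/4) = 1/((-163*(-1/361) - 489/(275/(-226))) + 11/4) = 1/((163/361 - 489/(275*(-1/226))) + 11/4) = 1/((163/361 - 489/(-275/226)) + 11/4) = 1/((163/361 - 489*(-226/275)) + 11/4) = 1/((163/361 + 110514/275) + 11/4) = 1/(39940379/99275 + 11/4) = 1/(160853541/397100) = 397100/160853541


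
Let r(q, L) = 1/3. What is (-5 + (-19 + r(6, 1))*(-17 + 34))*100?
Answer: -96700/3 ≈ -32233.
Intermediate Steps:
r(q, L) = ⅓
(-5 + (-19 + r(6, 1))*(-17 + 34))*100 = (-5 + (-19 + ⅓)*(-17 + 34))*100 = (-5 - 56/3*17)*100 = (-5 - 952/3)*100 = -967/3*100 = -96700/3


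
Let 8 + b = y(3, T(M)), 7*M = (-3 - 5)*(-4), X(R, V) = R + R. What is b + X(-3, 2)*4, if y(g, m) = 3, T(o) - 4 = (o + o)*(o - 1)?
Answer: -29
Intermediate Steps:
X(R, V) = 2*R
M = 32/7 (M = ((-3 - 5)*(-4))/7 = (-8*(-4))/7 = (⅐)*32 = 32/7 ≈ 4.5714)
T(o) = 4 + 2*o*(-1 + o) (T(o) = 4 + (o + o)*(o - 1) = 4 + (2*o)*(-1 + o) = 4 + 2*o*(-1 + o))
b = -5 (b = -8 + 3 = -5)
b + X(-3, 2)*4 = -5 + (2*(-3))*4 = -5 - 6*4 = -5 - 24 = -29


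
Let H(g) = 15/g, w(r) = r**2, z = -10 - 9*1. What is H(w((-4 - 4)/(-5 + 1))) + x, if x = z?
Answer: -61/4 ≈ -15.250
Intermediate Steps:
z = -19 (z = -10 - 9 = -19)
x = -19
H(w((-4 - 4)/(-5 + 1))) + x = 15/(((-4 - 4)/(-5 + 1))**2) - 19 = 15/((-8/(-4))**2) - 19 = 15/((-8*(-1/4))**2) - 19 = 15/(2**2) - 19 = 15/4 - 19 = -61/4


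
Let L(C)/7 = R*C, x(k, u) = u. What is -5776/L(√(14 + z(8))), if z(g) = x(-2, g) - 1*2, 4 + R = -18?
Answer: 1444*√5/385 ≈ 8.3867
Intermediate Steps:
R = -22 (R = -4 - 18 = -22)
z(g) = -2 + g (z(g) = g - 1*2 = g - 2 = -2 + g)
L(C) = -154*C (L(C) = 7*(-22*C) = -154*C)
-5776/L(√(14 + z(8))) = -5776*(-1/(154*√(14 + (-2 + 8)))) = -5776*(-1/(154*√(14 + 6))) = -5776*(-√5/1540) = -(-1444)*√5/385 = 1444*√5/385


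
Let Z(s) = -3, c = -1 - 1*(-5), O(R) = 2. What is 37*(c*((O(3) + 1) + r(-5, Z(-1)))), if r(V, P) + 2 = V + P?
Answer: -1036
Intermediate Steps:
c = 4 (c = -1 + 5 = 4)
r(V, P) = -2 + P + V (r(V, P) = -2 + (V + P) = -2 + (P + V) = -2 + P + V)
37*(c*((O(3) + 1) + r(-5, Z(-1)))) = 37*(4*((2 + 1) + (-2 - 3 - 5))) = 37*(4*(3 - 10)) = 37*(4*(-7)) = 37*(-28) = -1036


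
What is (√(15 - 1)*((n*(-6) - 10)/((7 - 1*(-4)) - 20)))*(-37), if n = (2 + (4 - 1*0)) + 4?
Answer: -2590*√14/9 ≈ -1076.8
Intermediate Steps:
n = 10 (n = (2 + (4 + 0)) + 4 = (2 + 4) + 4 = 6 + 4 = 10)
(√(15 - 1)*((n*(-6) - 10)/((7 - 1*(-4)) - 20)))*(-37) = (√(15 - 1)*((10*(-6) - 10)/((7 - 1*(-4)) - 20)))*(-37) = (√14*((-60 - 10)/((7 + 4) - 20)))*(-37) = (√14*(-70/(11 - 20)))*(-37) = (√14*(-70/(-9)))*(-37) = (√14*(-70*(-⅑)))*(-37) = (√14*(70/9))*(-37) = (70*√14/9)*(-37) = -2590*√14/9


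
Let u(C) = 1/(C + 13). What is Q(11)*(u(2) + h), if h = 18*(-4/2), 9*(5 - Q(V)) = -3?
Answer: -8624/45 ≈ -191.64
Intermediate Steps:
Q(V) = 16/3 (Q(V) = 5 - ⅑*(-3) = 5 + ⅓ = 16/3)
u(C) = 1/(13 + C)
h = -36 (h = 18*(-4*½) = 18*(-2) = -36)
Q(11)*(u(2) + h) = 16*(1/(13 + 2) - 36)/3 = 16*(1/15 - 36)/3 = (16/3)*(-539/15) = -8624/45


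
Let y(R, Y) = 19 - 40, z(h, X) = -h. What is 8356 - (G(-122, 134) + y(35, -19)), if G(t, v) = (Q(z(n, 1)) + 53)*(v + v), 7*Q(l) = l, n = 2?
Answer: -40253/7 ≈ -5750.4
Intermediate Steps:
y(R, Y) = -21
Q(l) = l/7
G(t, v) = 738*v/7 (G(t, v) = ((-1*2)/7 + 53)*(v + v) = ((⅐)*(-2) + 53)*(2*v) = (-2/7 + 53)*(2*v) = 369*(2*v)/7 = 738*v/7)
8356 - (G(-122, 134) + y(35, -19)) = 8356 - ((738/7)*134 - 21) = 8356 - (98892/7 - 21) = 8356 - 1*98745/7 = 8356 - 98745/7 = -40253/7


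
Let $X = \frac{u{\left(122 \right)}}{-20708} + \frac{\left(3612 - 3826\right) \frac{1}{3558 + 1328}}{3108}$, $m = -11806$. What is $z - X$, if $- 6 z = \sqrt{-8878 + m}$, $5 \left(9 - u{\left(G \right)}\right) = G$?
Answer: $- \frac{35848138}{49135191735} - \frac{i \sqrt{5171}}{3} \approx -0.00072958 - 23.97 i$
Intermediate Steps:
$u{\left(G \right)} = 9 - \frac{G}{5}$
$X = \frac{35848138}{49135191735}$ ($X = \frac{9 - \frac{122}{5}}{-20708} + \frac{\left(3612 - 3826\right) \frac{1}{3558 + 1328}}{3108} = \left(9 - \frac{122}{5}\right) \left(- \frac{1}{20708}\right) + - \frac{214}{4886} \cdot \frac{1}{3108} = \left(- \frac{77}{5}\right) \left(- \frac{1}{20708}\right) + \left(-214\right) \frac{1}{4886} \cdot \frac{1}{3108} = \frac{77}{103540} - \frac{107}{7592844} = \frac{35848138}{49135191735} \approx 0.00072958$)
$z = - \frac{i \sqrt{5171}}{3}$ ($z = - \frac{\sqrt{-8878 - 11806}}{6} = - \frac{\sqrt{-20684}}{6} = - \frac{2 i \sqrt{5171}}{6} = - \frac{i \sqrt{5171}}{3} \approx - 23.97 i$)
$z - X = - \frac{i \sqrt{5171}}{3} - \frac{35848138}{49135191735} = - \frac{35848138}{49135191735} - \frac{i \sqrt{5171}}{3}$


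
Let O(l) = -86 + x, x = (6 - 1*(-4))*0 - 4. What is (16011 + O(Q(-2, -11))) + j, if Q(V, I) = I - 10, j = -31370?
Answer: -15449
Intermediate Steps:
Q(V, I) = -10 + I
x = -4 (x = (6 + 4)*0 - 4 = 10*0 - 4 = 0 - 4 = -4)
O(l) = -90 (O(l) = -86 - 4 = -90)
(16011 + O(Q(-2, -11))) + j = (16011 - 90) - 31370 = 15921 - 31370 = -15449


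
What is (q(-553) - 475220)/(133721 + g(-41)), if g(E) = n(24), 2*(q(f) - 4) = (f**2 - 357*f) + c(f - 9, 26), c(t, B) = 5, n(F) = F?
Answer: -447197/267490 ≈ -1.6718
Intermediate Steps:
q(f) = 13/2 + f**2/2 - 357*f/2 (q(f) = 4 + ((f**2 - 357*f) + 5)/2 = 4 + (5 + f**2 - 357*f)/2 = 4 + (5/2 + f**2/2 - 357*f/2) = 13/2 + f**2/2 - 357*f/2)
g(E) = 24
(q(-553) - 475220)/(133721 + g(-41)) = ((13/2 + (1/2)*(-553)**2 - 357/2*(-553)) - 475220)/(133721 + 24) = ((13/2 + (1/2)*305809 + 197421/2) - 475220)/133745 = ((13/2 + 305809/2 + 197421/2) - 475220)*(1/133745) = (503243/2 - 475220)*(1/133745) = -447197/2*1/133745 = -447197/267490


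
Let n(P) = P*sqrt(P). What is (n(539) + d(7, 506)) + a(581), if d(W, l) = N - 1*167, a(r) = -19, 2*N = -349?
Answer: -721/2 + 3773*sqrt(11) ≈ 12153.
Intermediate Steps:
N = -349/2 (N = (1/2)*(-349) = -349/2 ≈ -174.50)
d(W, l) = -683/2 (d(W, l) = -349/2 - 1*167 = -349/2 - 167 = -683/2)
n(P) = P**(3/2)
(n(539) + d(7, 506)) + a(581) = (539**(3/2) - 683/2) - 19 = (3773*sqrt(11) - 683/2) - 19 = (-683/2 + 3773*sqrt(11)) - 19 = -721/2 + 3773*sqrt(11)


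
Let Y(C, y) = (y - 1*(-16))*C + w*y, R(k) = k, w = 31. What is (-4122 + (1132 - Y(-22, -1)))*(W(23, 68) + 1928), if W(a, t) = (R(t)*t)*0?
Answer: -5068712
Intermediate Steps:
W(a, t) = 0 (W(a, t) = (t*t)*0 = t²*0 = 0)
Y(C, y) = 31*y + C*(16 + y) (Y(C, y) = (y - 1*(-16))*C + 31*y = (y + 16)*C + 31*y = (16 + y)*C + 31*y = C*(16 + y) + 31*y = 31*y + C*(16 + y))
(-4122 + (1132 - Y(-22, -1)))*(W(23, 68) + 1928) = (-4122 + (1132 - (16*(-22) + 31*(-1) - 22*(-1))))*(0 + 1928) = (-4122 + (1132 - (-352 - 31 + 22)))*1928 = (-4122 + (1132 - 1*(-361)))*1928 = (-4122 + (1132 + 361))*1928 = (-4122 + 1493)*1928 = -2629*1928 = -5068712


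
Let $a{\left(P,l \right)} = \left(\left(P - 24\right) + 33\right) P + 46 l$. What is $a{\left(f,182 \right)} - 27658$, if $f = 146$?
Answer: $3344$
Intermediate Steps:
$a{\left(P,l \right)} = 46 l + P \left(9 + P\right)$ ($a{\left(P,l \right)} = \left(\left(-24 + P\right) + 33\right) P + 46 l = \left(9 + P\right) P + 46 l = P \left(9 + P\right) + 46 l = 46 l + P \left(9 + P\right)$)
$a{\left(f,182 \right)} - 27658 = \left(146^{2} + 9 \cdot 146 + 46 \cdot 182\right) - 27658 = \left(21316 + 1314 + 8372\right) - 27658 = 31002 - 27658 = 3344$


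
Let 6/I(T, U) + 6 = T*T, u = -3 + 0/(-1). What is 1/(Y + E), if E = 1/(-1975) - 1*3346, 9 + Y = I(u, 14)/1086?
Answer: -1072425/3597984443 ≈ -0.00029806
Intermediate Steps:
u = -3 (u = -3 - 1*0 = -3 + 0 = -3)
I(T, U) = 6/(-6 + T**2) (I(T, U) = 6/(-6 + T*T) = 6/(-6 + T**2))
Y = -4886/543 (Y = -9 + (6/(-6 + (-3)**2))/1086 = -9 + (6/(-6 + 9))*(1/1086) = -9 + (6/3)*(1/1086) = -9 + (6*(1/3))*(1/1086) = -9 + 2*(1/1086) = -9 + 1/543 = -4886/543 ≈ -8.9982)
E = -6608351/1975 (E = -1/1975 - 3346 = -6608351/1975 ≈ -3346.0)
1/(Y + E) = 1/(-4886/543 - 6608351/1975) = 1/(-3597984443/1072425) = -1072425/3597984443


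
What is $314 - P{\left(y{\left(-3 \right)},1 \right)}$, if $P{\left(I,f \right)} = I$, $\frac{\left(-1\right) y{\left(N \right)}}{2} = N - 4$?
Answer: $300$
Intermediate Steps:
$y{\left(N \right)} = 8 - 2 N$ ($y{\left(N \right)} = - 2 \left(N - 4\right) = - 2 \left(-4 + N\right) = 8 - 2 N$)
$314 - P{\left(y{\left(-3 \right)},1 \right)} = 314 - \left(8 - -6\right) = 314 - \left(8 + 6\right) = 314 - 14 = 300$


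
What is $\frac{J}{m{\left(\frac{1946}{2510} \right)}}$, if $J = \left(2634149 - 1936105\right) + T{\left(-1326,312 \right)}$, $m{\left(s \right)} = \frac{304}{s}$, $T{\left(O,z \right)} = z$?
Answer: $\frac{169875097}{95380} \approx 1781.0$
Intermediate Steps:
$J = 698356$ ($J = \left(2634149 - 1936105\right) + 312 = 698044 + 312 = 698356$)
$\frac{J}{m{\left(\frac{1946}{2510} \right)}} = \frac{698356}{304 \frac{1}{1946 \cdot \frac{1}{2510}}} = \frac{698356}{304 \frac{1}{\frac{973}{1255}}} = \frac{698356}{304 \cdot \frac{1255}{973}} = \frac{698356}{\frac{381520}{973}} = 698356 \cdot \frac{973}{381520} = \frac{169875097}{95380}$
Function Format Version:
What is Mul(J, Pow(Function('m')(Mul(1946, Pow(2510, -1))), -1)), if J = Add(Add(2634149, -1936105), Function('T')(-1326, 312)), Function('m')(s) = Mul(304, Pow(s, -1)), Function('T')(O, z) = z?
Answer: Rational(169875097, 95380) ≈ 1781.0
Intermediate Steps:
J = 698356 (J = Add(Add(2634149, -1936105), 312) = Add(698044, 312) = 698356)
Mul(J, Pow(Function('m')(Mul(1946, Pow(2510, -1))), -1)) = Mul(698356, Pow(Mul(304, Pow(Mul(1946, Pow(2510, -1)), -1)), -1)) = Mul(698356, Pow(Mul(304, Pow(Mul(1946, Rational(1, 2510)), -1)), -1)) = Mul(698356, Pow(Mul(304, Pow(Rational(973, 1255), -1)), -1)) = Mul(698356, Pow(Mul(304, Rational(1255, 973)), -1)) = Mul(698356, Pow(Rational(381520, 973), -1)) = Mul(698356, Rational(973, 381520)) = Rational(169875097, 95380)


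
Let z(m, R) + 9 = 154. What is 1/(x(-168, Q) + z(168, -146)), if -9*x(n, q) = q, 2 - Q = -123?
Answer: 9/1180 ≈ 0.0076271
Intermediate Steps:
Q = 125 (Q = 2 - 1*(-123) = 2 + 123 = 125)
x(n, q) = -q/9
z(m, R) = 145 (z(m, R) = -9 + 154 = 145)
1/(x(-168, Q) + z(168, -146)) = 1/(-⅑*125 + 145) = 1/(-125/9 + 145) = 1/(1180/9) = 9/1180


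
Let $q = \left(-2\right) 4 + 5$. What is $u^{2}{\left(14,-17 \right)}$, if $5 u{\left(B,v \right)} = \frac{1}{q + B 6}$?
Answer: $\frac{1}{164025} \approx 6.0966 \cdot 10^{-6}$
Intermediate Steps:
$q = -3$ ($q = -8 + 5 = -3$)
$u{\left(B,v \right)} = \frac{1}{5 \left(-3 + 6 B\right)}$ ($u{\left(B,v \right)} = \frac{1}{5 \left(-3 + B 6\right)} = \frac{1}{5 \left(-3 + 6 B\right)}$)
$u^{2}{\left(14,-17 \right)} = \left(\frac{1}{15 \left(-1 + 2 \cdot 14\right)}\right)^{2} = \left(\frac{1}{15 \left(-1 + 28\right)}\right)^{2} = \left(\frac{1}{15 \cdot 27}\right)^{2} = \left(\frac{1}{15} \cdot \frac{1}{27}\right)^{2} = \left(\frac{1}{405}\right)^{2} = \frac{1}{164025}$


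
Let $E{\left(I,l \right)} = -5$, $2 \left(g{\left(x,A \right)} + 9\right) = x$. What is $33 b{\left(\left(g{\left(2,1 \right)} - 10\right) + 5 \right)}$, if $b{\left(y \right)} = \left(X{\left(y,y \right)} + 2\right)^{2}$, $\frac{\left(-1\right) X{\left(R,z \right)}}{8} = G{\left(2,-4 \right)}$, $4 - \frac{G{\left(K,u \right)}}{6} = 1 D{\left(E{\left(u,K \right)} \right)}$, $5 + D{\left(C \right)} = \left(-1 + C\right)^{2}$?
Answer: $55598532$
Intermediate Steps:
$g{\left(x,A \right)} = -9 + \frac{x}{2}$
$D{\left(C \right)} = -5 + \left(-1 + C\right)^{2}$
$G{\left(K,u \right)} = -162$ ($G{\left(K,u \right)} = 24 - 6 \cdot 1 \left(-5 + \left(-1 - 5\right)^{2}\right) = 24 - 6 \cdot 1 \left(-5 + \left(-6\right)^{2}\right) = 24 - 6 \cdot 1 \left(-5 + 36\right) = 24 - 6 \cdot 1 \cdot 31 = 24 - 186 = -162$)
$X{\left(R,z \right)} = 1296$ ($X{\left(R,z \right)} = \left(-8\right) \left(-162\right) = 1296$)
$b{\left(y \right)} = 1684804$ ($b{\left(y \right)} = \left(1296 + 2\right)^{2} = 1298^{2} = 1684804$)
$33 b{\left(\left(g{\left(2,1 \right)} - 10\right) + 5 \right)} = 33 \cdot 1684804 = 55598532$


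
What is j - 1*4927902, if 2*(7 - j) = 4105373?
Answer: -13961163/2 ≈ -6.9806e+6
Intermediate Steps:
j = -4105359/2 (j = 7 - ½*4105373 = 7 - 4105373/2 = -4105359/2 ≈ -2.0527e+6)
j - 1*4927902 = -4105359/2 - 1*4927902 = -4105359/2 - 4927902 = -13961163/2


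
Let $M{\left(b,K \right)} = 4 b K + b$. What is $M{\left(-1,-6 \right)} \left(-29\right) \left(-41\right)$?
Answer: $27347$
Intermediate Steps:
$M{\left(b,K \right)} = b + 4 K b$ ($M{\left(b,K \right)} = 4 K b + b = b + 4 K b$)
$M{\left(-1,-6 \right)} \left(-29\right) \left(-41\right) = - (1 + 4 \left(-6\right)) \left(-29\right) \left(-41\right) = - (1 - 24) \left(-29\right) \left(-41\right) = \left(-1\right) \left(-23\right) \left(-29\right) \left(-41\right) = 23 \left(-29\right) \left(-41\right) = \left(-667\right) \left(-41\right) = 27347$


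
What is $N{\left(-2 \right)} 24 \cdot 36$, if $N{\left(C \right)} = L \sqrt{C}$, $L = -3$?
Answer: $- 2592 i \sqrt{2} \approx - 3665.6 i$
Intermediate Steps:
$N{\left(C \right)} = - 3 \sqrt{C}$
$N{\left(-2 \right)} 24 \cdot 36 = - 3 \sqrt{-2} \cdot 24 \cdot 36 = - 3 i \sqrt{2} \cdot 24 \cdot 36 = - 72 i \sqrt{2} \cdot 36 = - 2592 i \sqrt{2}$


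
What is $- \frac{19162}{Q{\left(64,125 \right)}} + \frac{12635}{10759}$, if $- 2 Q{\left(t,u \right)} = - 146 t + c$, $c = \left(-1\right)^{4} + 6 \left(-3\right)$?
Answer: $- \frac{3818853}{1307987} \approx -2.9196$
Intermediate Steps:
$c = -17$ ($c = 1 - 18 = -17$)
$Q{\left(t,u \right)} = \frac{17}{2} + 73 t$ ($Q{\left(t,u \right)} = - \frac{- 146 t - 17}{2} = - \frac{-17 - 146 t}{2} = \frac{17}{2} + 73 t$)
$- \frac{19162}{Q{\left(64,125 \right)}} + \frac{12635}{10759} = - \frac{19162}{\frac{17}{2} + 73 \cdot 64} + \frac{12635}{10759} = - \frac{19162}{\frac{17}{2} + 4672} + 12635 \cdot \frac{1}{10759} = - \frac{19162}{\frac{9361}{2}} + \frac{1805}{1537} = \left(-19162\right) \frac{2}{9361} + \frac{1805}{1537} = - \frac{3484}{851} + \frac{1805}{1537} = - \frac{3818853}{1307987}$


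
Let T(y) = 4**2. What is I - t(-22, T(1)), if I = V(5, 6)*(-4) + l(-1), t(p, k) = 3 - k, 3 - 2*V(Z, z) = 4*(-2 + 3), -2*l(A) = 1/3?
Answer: 89/6 ≈ 14.833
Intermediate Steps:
l(A) = -1/6 (l(A) = -1/2/3 = -1/2*1/3 = -1/6)
V(Z, z) = -1/2 (V(Z, z) = 3/2 - 2*(-2 + 3) = 3/2 - 2 = -1/2)
T(y) = 16
I = 11/6 (I = -1/2*(-4) - 1/6 = 2 - 1/6 = 11/6 ≈ 1.8333)
I - t(-22, T(1)) = 11/6 - (3 - 1*16) = 11/6 - (3 - 16) = 11/6 - 1*(-13) = 11/6 + 13 = 89/6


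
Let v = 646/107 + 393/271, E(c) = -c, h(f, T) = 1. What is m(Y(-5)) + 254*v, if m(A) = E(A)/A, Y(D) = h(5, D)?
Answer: 55118721/28997 ≈ 1900.8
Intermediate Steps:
Y(D) = 1
v = 217117/28997 (v = 646*(1/107) + 393*(1/271) = 646/107 + 393/271 = 217117/28997 ≈ 7.4876)
m(A) = -1 (m(A) = (-A)/A = -1)
m(Y(-5)) + 254*v = -1 + 254*(217117/28997) = -1 + 55147718/28997 = 55118721/28997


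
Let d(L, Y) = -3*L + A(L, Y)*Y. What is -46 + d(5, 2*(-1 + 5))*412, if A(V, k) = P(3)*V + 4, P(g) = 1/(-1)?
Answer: -9522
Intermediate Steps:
P(g) = -1 (P(g) = 1*(-1) = -1)
A(V, k) = 4 - V (A(V, k) = -V + 4 = 4 - V)
d(L, Y) = -3*L + Y*(4 - L) (d(L, Y) = -3*L + (4 - L)*Y = -3*L + Y*(4 - L))
-46 + d(5, 2*(-1 + 5))*412 = -46 + (-3*5 - 2*(-1 + 5)*(-4 + 5))*412 = -46 + (-15 - 1*2*4*1)*412 = -46 + (-15 - 1*8*1)*412 = -46 + (-15 - 8)*412 = -46 - 23*412 = -46 - 9476 = -9522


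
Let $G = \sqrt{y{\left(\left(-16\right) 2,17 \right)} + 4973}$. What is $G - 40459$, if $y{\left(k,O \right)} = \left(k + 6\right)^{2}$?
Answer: $-40459 + \sqrt{5649} \approx -40384.0$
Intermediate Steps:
$y{\left(k,O \right)} = \left(6 + k\right)^{2}$
$G = \sqrt{5649}$ ($G = \sqrt{\left(6 - 32\right)^{2} + 4973} = \sqrt{\left(-26\right)^{2} + 4973} = \sqrt{676 + 4973} = \sqrt{5649} \approx 75.16$)
$G - 40459 = \sqrt{5649} - 40459 = -40459 + \sqrt{5649}$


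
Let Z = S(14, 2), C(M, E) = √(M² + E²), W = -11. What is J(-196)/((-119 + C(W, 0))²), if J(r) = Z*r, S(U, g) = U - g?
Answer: -49/243 ≈ -0.20165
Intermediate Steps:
C(M, E) = √(E² + M²)
Z = 12 (Z = 14 - 1*2 = 14 - 2 = 12)
J(r) = 12*r
J(-196)/((-119 + C(W, 0))²) = (12*(-196))/((-119 + √(0² + (-11)²))²) = -2352/(-119 + √(0 + 121))² = -2352/(-119 + √121)² = -2352/(-119 + 11)² = -2352/((-108)²) = -2352/11664 = -2352*1/11664 = -49/243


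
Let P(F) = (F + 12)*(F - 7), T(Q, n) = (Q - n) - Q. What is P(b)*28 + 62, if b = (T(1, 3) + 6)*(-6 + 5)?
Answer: -2458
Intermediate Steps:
T(Q, n) = -n
b = -3 (b = (-1*3 + 6)*(-6 + 5) = (-3 + 6)*(-1) = 3*(-1) = -3)
P(F) = (-7 + F)*(12 + F) (P(F) = (12 + F)*(-7 + F) = (-7 + F)*(12 + F))
P(b)*28 + 62 = (-84 + (-3)**2 + 5*(-3))*28 + 62 = (-84 + 9 - 15)*28 + 62 = -90*28 + 62 = -2520 + 62 = -2458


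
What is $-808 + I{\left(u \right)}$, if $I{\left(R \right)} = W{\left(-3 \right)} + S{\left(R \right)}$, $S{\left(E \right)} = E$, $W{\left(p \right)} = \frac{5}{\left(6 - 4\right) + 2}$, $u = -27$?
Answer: $- \frac{3335}{4} \approx -833.75$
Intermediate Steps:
$W{\left(p \right)} = \frac{5}{4}$ ($W{\left(p \right)} = \frac{5}{2 + 2} = \frac{5}{4}$)
$I{\left(R \right)} = \frac{5}{4} + R$
$-808 + I{\left(u \right)} = -808 + \left(\frac{5}{4} - 27\right) = -808 - \frac{103}{4} = - \frac{3335}{4}$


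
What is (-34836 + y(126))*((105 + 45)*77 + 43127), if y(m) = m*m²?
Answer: 107469830580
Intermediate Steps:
y(m) = m³
(-34836 + y(126))*((105 + 45)*77 + 43127) = (-34836 + 126³)*((105 + 45)*77 + 43127) = (-34836 + 2000376)*(150*77 + 43127) = 1965540*(11550 + 43127) = 1965540*54677 = 107469830580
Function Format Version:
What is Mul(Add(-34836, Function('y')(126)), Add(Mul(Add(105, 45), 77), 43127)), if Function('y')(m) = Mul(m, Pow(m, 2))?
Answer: 107469830580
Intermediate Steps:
Function('y')(m) = Pow(m, 3)
Mul(Add(-34836, Function('y')(126)), Add(Mul(Add(105, 45), 77), 43127)) = Mul(Add(-34836, Pow(126, 3)), Add(Mul(Add(105, 45), 77), 43127)) = Mul(Add(-34836, 2000376), Add(Mul(150, 77), 43127)) = Mul(1965540, Add(11550, 43127)) = Mul(1965540, 54677) = 107469830580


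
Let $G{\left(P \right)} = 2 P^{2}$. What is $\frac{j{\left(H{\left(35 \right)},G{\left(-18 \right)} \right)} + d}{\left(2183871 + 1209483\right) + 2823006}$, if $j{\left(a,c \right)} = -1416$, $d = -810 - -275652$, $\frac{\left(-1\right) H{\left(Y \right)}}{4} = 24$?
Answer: $\frac{45571}{1036060} \approx 0.043985$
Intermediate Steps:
$H{\left(Y \right)} = -96$ ($H{\left(Y \right)} = \left(-4\right) 24 = -96$)
$d = 274842$ ($d = -810 + 275652 = 274842$)
$\frac{j{\left(H{\left(35 \right)},G{\left(-18 \right)} \right)} + d}{\left(2183871 + 1209483\right) + 2823006} = \frac{-1416 + 274842}{\left(2183871 + 1209483\right) + 2823006} = \frac{273426}{3393354 + 2823006} = \frac{273426}{6216360} = 273426 \cdot \frac{1}{6216360} = \frac{45571}{1036060}$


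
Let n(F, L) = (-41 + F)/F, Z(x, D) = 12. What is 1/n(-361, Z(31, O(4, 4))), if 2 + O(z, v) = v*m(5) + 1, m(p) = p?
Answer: 361/402 ≈ 0.89801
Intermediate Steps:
O(z, v) = -1 + 5*v (O(z, v) = -2 + (v*5 + 1) = -2 + (5*v + 1) = -2 + (1 + 5*v) = -1 + 5*v)
n(F, L) = (-41 + F)/F
1/n(-361, Z(31, O(4, 4))) = 1/((-41 - 361)/(-361)) = 1/(-1/361*(-402)) = 1/(402/361) = 361/402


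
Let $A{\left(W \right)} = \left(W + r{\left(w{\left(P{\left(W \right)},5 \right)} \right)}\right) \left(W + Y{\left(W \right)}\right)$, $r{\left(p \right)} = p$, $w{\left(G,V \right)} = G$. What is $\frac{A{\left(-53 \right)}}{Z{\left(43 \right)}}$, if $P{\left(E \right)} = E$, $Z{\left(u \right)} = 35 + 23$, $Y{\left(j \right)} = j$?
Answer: $\frac{5618}{29} \approx 193.72$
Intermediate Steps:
$Z{\left(u \right)} = 58$
$A{\left(W \right)} = 4 W^{2}$ ($A{\left(W \right)} = \left(W + W\right) \left(W + W\right) = 2 W 2 W = 4 W^{2}$)
$\frac{A{\left(-53 \right)}}{Z{\left(43 \right)}} = \frac{4 \left(-53\right)^{2}}{58} = 4 \cdot 2809 \cdot \frac{1}{58} = 11236 \cdot \frac{1}{58} = \frac{5618}{29}$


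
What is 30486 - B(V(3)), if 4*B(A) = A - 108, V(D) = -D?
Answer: 122055/4 ≈ 30514.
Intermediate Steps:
B(A) = -27 + A/4 (B(A) = (A - 108)/4 = (-108 + A)/4 = -27 + A/4)
30486 - B(V(3)) = 30486 - (-27 + (-1*3)/4) = 30486 - (-27 + (¼)*(-3)) = 30486 - (-27 - ¾) = 30486 - 1*(-111/4) = 30486 + 111/4 = 122055/4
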